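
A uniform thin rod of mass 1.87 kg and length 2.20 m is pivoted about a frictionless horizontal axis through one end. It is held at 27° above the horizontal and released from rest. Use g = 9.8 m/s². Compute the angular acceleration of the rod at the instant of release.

α ≈ 5.95 rad/s²

About the pivot, I = (1/3)ML² = (1/3)(1.87)(2.20)² = 3.017 kg·m².
The weight acts at the center, a distance L/2 = 1.100 m from the pivot; τ = Mg(L/2) cos 27° = 17.96 N·m.
α = τ/I = 17.96/3.017 = 5.954 rad/s².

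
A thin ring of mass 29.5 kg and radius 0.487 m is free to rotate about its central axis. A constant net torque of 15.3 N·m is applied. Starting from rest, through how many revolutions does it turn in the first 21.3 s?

≈ 79.0 revolutions

I = MR² = (29.5)(0.487)² = 6.996 kg·m².
α = τ/I = 15.3/6.996 = 2.187 rad/s².
θ = ½αt² = ½(2.187)(21.3)² = 496.1 rad.
Revolutions = θ/(2π) = 78.95.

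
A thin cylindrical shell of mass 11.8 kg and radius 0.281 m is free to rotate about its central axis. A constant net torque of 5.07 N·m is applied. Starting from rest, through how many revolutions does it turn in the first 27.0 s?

I = MR² = (11.8)(0.281)² = 0.9317 kg·m².
α = τ/I = 5.07/0.9317 = 5.441 rad/s².
θ = ½αt² = ½(5.441)(27.0)² = 1983 rad.
Revolutions = θ/(2π) = 315.7.

≈ 316 revolutions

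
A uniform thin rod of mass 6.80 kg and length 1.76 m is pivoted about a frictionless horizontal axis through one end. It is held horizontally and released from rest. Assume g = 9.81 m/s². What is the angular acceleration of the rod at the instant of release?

α ≈ 8.36 rad/s²

About the pivot, I = (1/3)ML² = (1/3)(6.80)(1.76)² = 7.021 kg·m².
The weight acts at the center, a distance L/2 = 0.8800 m from the pivot; τ = Mg(L/2) = 58.70 N·m.
α = τ/I = 58.70/7.021 = 8.361 rad/s².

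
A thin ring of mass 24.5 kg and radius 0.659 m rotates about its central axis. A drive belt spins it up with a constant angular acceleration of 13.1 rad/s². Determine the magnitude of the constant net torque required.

I = MR² = (24.5)(0.659)² = 10.64 kg·m².
τ = Iα = (10.64)(13.10) = 139.4 N·m.

τ ≈ 139 N·m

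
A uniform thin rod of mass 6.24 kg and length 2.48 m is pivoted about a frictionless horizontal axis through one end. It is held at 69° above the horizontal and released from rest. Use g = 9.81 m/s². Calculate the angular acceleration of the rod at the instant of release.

About the pivot, I = (1/3)ML² = (1/3)(6.24)(2.48)² = 12.79 kg·m².
The weight acts at the center, a distance L/2 = 1.240 m from the pivot; τ = Mg(L/2) cos 69° = 27.20 N·m.
α = τ/I = 27.20/12.79 = 2.126 rad/s².
(Equivalently α = (3g/(2L)) cos 69° = 2.126 rad/s².)

α ≈ 2.13 rad/s²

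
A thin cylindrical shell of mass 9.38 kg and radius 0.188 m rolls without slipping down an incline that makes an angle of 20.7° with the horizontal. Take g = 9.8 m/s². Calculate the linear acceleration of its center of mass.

Translation along the incline: Mg sinθ − f = Ma.
Rotation about the center: fR = Iα with I = MR². No-slip gives a = αR, so f = (I/R²)a = M a.
Substituting: Mg sinθ = (1 + 1.000)Ma, so a = g sinθ/(1 + 1.000) = (9.8) sin 20.7° / 2.000 = 1.732 m/s².

a ≈ 1.73 m/s²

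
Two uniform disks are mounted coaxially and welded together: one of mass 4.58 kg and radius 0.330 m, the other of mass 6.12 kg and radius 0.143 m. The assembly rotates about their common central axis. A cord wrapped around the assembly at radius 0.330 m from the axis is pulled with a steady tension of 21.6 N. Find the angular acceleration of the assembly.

α ≈ 22.8 rad/s²

I = ½M₁R₁² + ½M₂R₂² = ½(4.58)(0.330)² + ½(6.12)(0.143)² = 0.3120 kg·m².
τ = F r = (21.6)(0.330) = 7.128 N·m.
α = τ/I = 7.128/0.3120 = 22.85 rad/s².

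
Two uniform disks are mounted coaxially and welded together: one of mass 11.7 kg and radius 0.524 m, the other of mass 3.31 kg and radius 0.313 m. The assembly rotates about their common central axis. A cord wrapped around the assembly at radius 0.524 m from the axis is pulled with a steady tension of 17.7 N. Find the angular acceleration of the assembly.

α ≈ 5.24 rad/s²

I = ½M₁R₁² + ½M₂R₂² = ½(11.7)(0.524)² + ½(3.31)(0.313)² = 1.768 kg·m².
τ = F r = (17.7)(0.524) = 9.275 N·m.
α = τ/I = 9.275/1.768 = 5.245 rad/s².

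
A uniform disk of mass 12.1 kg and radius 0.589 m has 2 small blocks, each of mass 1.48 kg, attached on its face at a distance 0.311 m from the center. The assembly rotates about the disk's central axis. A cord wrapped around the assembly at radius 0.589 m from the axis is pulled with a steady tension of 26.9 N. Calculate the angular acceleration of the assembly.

α ≈ 6.64 rad/s²

I_disk = ½MR² = ½(12.1)(0.589)² = 2.099 kg·m².
I_blocks = 2·m·r² = 2(1.48)(0.311)² = 0.2863 kg·m².
Total I = 2.385 kg·m².
τ = F r = (26.9)(0.589) = 15.84 N·m.
α = τ/I = 15.84/2.385 = 6.643 rad/s².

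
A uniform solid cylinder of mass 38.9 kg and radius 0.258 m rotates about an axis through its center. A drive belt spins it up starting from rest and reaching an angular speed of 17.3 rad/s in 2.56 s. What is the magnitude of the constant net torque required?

τ ≈ 8.75 N·m

I = ½MR² = (1/2)(38.9)(0.258)² = 1.295 kg·m².
α = Δω/Δt = (17.3 − 0)/2.56 = 6.758 rad/s².
τ = Iα = (1.295)(6.758) = 8.749 N·m.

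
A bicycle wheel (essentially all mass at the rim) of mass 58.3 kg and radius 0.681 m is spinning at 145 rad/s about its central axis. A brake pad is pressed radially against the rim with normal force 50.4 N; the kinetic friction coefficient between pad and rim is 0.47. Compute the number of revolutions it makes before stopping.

≈ 2800 revolutions

I = MR² = (58.3)(0.681)² = 27.04 kg·m².
Friction force f = μN = (0.47)(50.4) = 23.69 N at the rim; torque magnitude τ = fR = 16.13 N·m, opposing ω.
|α| = τ/I = 16.13/27.04 = 0.5966 rad/s² (deceleration).
ω² = ω₀² − 2|α|θ with ω = 0 ⇒ θ = ω₀²/(2|α|) = 17620 rad = 2804 rev.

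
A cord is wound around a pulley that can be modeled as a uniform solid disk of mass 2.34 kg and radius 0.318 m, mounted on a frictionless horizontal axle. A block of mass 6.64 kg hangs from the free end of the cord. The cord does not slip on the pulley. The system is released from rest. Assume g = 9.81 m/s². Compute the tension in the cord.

T ≈ 9.76 N

I = ½MR² = (1/2)(2.34)(0.318)² = 0.1183 kg·m².
Block: mg − T = ma. Pulley: TR = Iα. No-slip: a = αR, so T = (I/R²)a = 1.170·a.
Then mg = (m + 1.170)a, so a = (6.64)(9.81)/(6.64 + 1.170) = 8.340 m/s².
T = 1.170·a = 9.758 N.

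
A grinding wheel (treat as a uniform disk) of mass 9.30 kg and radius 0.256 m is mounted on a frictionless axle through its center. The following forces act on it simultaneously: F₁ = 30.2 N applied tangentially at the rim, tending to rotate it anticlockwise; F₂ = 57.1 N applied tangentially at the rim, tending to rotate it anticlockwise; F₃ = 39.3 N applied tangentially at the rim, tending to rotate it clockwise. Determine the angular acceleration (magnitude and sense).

I = ½MR² = (1/2)(9.30)(0.256)² = 0.3047 kg·m².
Taking anticlockwise as positive: τ₁ = +(30.2)(0.256) = +7.731 N·m; τ₂ = +(57.1)(0.256) = +14.62 N·m; τ₃ = −(39.3)(0.256) = −10.06 N·m.
Net torque τ = 12.29 N·m.
α = τ/I = 12.29/0.3047 = 40.32 rad/s².

α ≈ 40.3 rad/s², anticlockwise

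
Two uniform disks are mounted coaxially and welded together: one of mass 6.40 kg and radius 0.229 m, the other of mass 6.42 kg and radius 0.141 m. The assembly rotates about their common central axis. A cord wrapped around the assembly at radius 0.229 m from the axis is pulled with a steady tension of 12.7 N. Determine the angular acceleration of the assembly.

I = ½M₁R₁² + ½M₂R₂² = ½(6.40)(0.229)² + ½(6.42)(0.141)² = 0.2316 kg·m².
τ = F r = (12.7)(0.229) = 2.908 N·m.
α = τ/I = 2.908/0.2316 = 12.56 rad/s².

α ≈ 12.6 rad/s²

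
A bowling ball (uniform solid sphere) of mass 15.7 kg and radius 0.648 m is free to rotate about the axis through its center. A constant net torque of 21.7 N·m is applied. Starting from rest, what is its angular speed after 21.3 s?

I = (2/5)MR² = (2/5)(15.7)(0.648)² = 2.637 kg·m².
α = τ/I = 21.7/2.637 = 8.229 rad/s².
ω = ω₀ + αt = 0 + (8.229)(21.3) = 175.3 rad/s.

ω ≈ 175 rad/s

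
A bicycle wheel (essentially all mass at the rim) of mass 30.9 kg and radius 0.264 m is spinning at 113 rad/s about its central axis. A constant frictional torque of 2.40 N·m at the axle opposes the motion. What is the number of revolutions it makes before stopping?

I = MR² = (30.9)(0.264)² = 2.154 kg·m².
The net torque has magnitude 2.40 N·m, opposing ω.
|α| = τ/I = 2.400/2.154 = 1.114 rad/s² (deceleration).
ω² = ω₀² − 2|α|θ with ω = 0 ⇒ θ = ω₀²/(2|α|) = 5729 rad = 911.8 rev.

≈ 912 revolutions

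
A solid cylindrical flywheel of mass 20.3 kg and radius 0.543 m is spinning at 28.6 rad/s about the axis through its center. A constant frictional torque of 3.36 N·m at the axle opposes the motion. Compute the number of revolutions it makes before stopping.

≈ 58.0 revolutions

I = ½MR² = (1/2)(20.3)(0.543)² = 2.993 kg·m².
The net torque has magnitude 3.36 N·m, opposing ω.
|α| = τ/I = 3.360/2.993 = 1.123 rad/s² (deceleration).
ω² = ω₀² − 2|α|θ with ω = 0 ⇒ θ = ω₀²/(2|α|) = 364.3 rad = 57.98 rev.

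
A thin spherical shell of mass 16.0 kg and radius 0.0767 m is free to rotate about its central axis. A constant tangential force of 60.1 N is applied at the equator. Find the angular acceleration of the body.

α ≈ 73.5 rad/s²

I = (2/3)MR² = (2/3)(16.0)(0.0767)² = 0.06275 kg·m².
τ = F R = (60.1)(0.0767) = 4.610 N·m.
Newton's second law for rotation, τ = Iα, gives α = τ/I = 4.610/0.06275 = 73.46 rad/s².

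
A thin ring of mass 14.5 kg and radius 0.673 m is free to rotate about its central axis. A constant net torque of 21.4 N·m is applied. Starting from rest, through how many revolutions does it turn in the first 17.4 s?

≈ 78.5 revolutions

I = MR² = (14.5)(0.673)² = 6.567 kg·m².
α = τ/I = 21.4/6.567 = 3.258 rad/s².
θ = ½αt² = ½(3.258)(17.4)² = 493.3 rad.
Revolutions = θ/(2π) = 78.51.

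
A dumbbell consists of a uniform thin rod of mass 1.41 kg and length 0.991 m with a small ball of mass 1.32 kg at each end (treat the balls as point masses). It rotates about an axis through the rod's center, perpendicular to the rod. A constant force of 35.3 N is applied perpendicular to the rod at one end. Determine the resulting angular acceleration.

I_rod = (1/12)ML² = (1/12)(1.41)(0.991)² = 0.1154 kg·m².
I_balls = 2·m·(L/2)² = 2(1.32)(0.4955)² = 0.6482 kg·m².
Total I = 0.7636 kg·m².
τ = F·(L/2) = (35.3)(0.495) = 17.49 N·m.
α = τ/I = 17.49/0.7636 = 22.91 rad/s².

α ≈ 22.9 rad/s²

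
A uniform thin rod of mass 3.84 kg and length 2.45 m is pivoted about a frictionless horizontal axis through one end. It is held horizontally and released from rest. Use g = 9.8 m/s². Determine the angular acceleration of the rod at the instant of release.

α ≈ 6.00 rad/s²

About the pivot, I = (1/3)ML² = (1/3)(3.84)(2.45)² = 7.683 kg·m².
The weight acts at the center, a distance L/2 = 1.225 m from the pivot; τ = Mg(L/2) = 46.10 N·m.
α = τ/I = 46.10/7.683 = 6.000 rad/s².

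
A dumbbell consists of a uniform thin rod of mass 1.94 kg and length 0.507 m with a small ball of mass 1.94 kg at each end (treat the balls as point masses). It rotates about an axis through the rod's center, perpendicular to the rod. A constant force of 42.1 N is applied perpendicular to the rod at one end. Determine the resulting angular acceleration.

I_rod = (1/12)ML² = (1/12)(1.94)(0.507)² = 0.04156 kg·m².
I_balls = 2·m·(L/2)² = 2(1.94)(0.2535)² = 0.2493 kg·m².
Total I = 0.2909 kg·m².
τ = F·(L/2) = (42.1)(0.254) = 10.67 N·m.
α = τ/I = 10.67/0.2909 = 36.69 rad/s².

α ≈ 36.7 rad/s²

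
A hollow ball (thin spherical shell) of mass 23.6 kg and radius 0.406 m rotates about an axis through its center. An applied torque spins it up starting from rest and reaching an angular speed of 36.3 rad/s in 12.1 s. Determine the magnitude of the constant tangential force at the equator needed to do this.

F ≈ 19.2 N

I = (2/3)MR² = (2/3)(23.6)(0.406)² = 2.593 kg·m².
α = Δω/Δt = (36.3 − 0)/12.1 = 3.000 rad/s².
The required torque is τ = Iα = (2.593)(3.000) = 7.780 N·m.
A tangential force at the equator gives τ = FR, so F = τ/R = 7.780/0.406 = 19.16 N.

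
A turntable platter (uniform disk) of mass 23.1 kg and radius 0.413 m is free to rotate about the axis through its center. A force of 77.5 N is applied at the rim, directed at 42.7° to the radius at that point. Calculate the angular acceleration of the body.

α ≈ 11.0 rad/s²

I = ½MR² = (1/2)(23.1)(0.413)² = 1.970 kg·m².
Only the tangential component produces torque: τ = F R sinθ = (77.5)(0.413) sin 42.7° = 21.71 N·m.
From τ = Iα: α = 21.71/1.970 = 11.02 rad/s².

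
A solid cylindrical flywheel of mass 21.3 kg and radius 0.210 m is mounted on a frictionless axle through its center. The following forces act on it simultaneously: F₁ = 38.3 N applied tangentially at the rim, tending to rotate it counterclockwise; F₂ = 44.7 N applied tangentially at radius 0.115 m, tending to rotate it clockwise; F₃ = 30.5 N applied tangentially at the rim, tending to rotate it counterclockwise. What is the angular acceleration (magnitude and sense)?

I = ½MR² = (1/2)(21.3)(0.210)² = 0.4697 kg·m².
Taking counterclockwise as positive: τ₁ = +(38.3)(0.210) = +8.043 N·m; τ₂ = −(44.7)(0.115) = −5.141 N·m; τ₃ = +(30.5)(0.210) = +6.405 N·m.
Net torque τ = 9.307 N·m.
α = τ/I = 9.307/0.4697 = 19.82 rad/s².

α ≈ 19.8 rad/s², counterclockwise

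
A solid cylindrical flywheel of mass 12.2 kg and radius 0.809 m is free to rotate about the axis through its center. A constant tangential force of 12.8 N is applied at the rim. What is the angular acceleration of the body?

I = ½MR² = (1/2)(12.2)(0.809)² = 3.992 kg·m².
τ = F R = (12.8)(0.809) = 10.36 N·m.
From τ = Iα: α = 10.36/3.992 = 2.594 rad/s².

α ≈ 2.59 rad/s²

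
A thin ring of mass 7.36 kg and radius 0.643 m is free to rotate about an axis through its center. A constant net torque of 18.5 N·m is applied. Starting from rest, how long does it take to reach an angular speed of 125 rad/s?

t ≈ 20.6 s

I = MR² = (7.36)(0.643)² = 3.043 kg·m².
α = τ/I = 18.5/3.043 = 6.080 rad/s².
ω = αt ⇒ t = ω/α = 125/6.080 = 20.56 s.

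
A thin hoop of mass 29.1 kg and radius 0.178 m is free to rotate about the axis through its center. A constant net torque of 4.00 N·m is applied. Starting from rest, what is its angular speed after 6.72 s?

I = MR² = (29.1)(0.178)² = 0.9220 kg·m².
α = τ/I = 4.00/0.9220 = 4.338 rad/s².
ω = ω₀ + αt = 0 + (4.338)(6.72) = 29.15 rad/s.

ω ≈ 29.2 rad/s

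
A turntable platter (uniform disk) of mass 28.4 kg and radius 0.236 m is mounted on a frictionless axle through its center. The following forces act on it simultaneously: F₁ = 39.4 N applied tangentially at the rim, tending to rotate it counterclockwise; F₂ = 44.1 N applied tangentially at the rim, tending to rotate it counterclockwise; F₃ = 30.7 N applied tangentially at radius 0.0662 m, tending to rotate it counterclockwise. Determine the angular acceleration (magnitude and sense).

α ≈ 27.5 rad/s², counterclockwise

I = ½MR² = (1/2)(28.4)(0.236)² = 0.7909 kg·m².
Taking counterclockwise as positive: τ₁ = +(39.4)(0.236) = +9.298 N·m; τ₂ = +(44.1)(0.236) = +10.41 N·m; τ₃ = +(30.7)(0.0662) = +2.032 N·m.
Net torque τ = 21.74 N·m.
α = τ/I = 21.74/0.7909 = 27.49 rad/s².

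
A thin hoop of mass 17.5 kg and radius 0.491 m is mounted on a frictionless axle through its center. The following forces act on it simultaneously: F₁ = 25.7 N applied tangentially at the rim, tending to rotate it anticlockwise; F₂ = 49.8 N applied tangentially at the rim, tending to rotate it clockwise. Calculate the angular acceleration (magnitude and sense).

α ≈ 2.80 rad/s², clockwise

I = MR² = (17.5)(0.491)² = 4.219 kg·m².
Taking anticlockwise as positive: τ₁ = +(25.7)(0.491) = +12.62 N·m; τ₂ = −(49.8)(0.491) = −24.45 N·m.
Net torque τ = -11.83 N·m.
α = τ/I = -11.83/4.219 = -2.805 rad/s².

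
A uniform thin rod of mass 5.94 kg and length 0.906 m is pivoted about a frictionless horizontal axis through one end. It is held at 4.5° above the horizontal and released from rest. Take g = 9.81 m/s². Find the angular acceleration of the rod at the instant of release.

About the pivot, I = (1/3)ML² = (1/3)(5.94)(0.906)² = 1.625 kg·m².
The weight acts at the center, a distance L/2 = 0.4530 m from the pivot; τ = Mg(L/2) cos 4.5° = 26.32 N·m.
α = τ/I = 26.32/1.625 = 16.19 rad/s².

α ≈ 16.2 rad/s²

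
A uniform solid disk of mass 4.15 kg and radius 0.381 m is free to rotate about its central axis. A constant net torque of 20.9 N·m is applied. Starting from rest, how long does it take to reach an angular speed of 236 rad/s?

I = ½MR² = (1/2)(4.15)(0.381)² = 0.3012 kg·m².
α = τ/I = 20.9/0.3012 = 69.39 rad/s².
ω = αt ⇒ t = ω/α = 236/69.39 = 3.401 s.

t ≈ 3.40 s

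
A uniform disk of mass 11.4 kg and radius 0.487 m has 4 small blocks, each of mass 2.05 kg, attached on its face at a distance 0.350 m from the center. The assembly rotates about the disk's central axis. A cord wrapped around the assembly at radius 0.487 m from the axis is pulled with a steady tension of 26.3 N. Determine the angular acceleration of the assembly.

I_disk = ½MR² = ½(11.4)(0.487)² = 1.352 kg·m².
I_blocks = 4·m·r² = 4(2.05)(0.350)² = 1.004 kg·m².
Total I = 2.356 kg·m².
τ = F r = (26.3)(0.487) = 12.81 N·m.
α = τ/I = 12.81/2.356 = 5.436 rad/s².

α ≈ 5.44 rad/s²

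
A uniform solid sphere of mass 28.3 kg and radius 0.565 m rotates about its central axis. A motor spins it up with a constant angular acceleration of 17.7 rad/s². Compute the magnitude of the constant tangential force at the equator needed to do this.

F ≈ 113 N

I = (2/5)MR² = (2/5)(28.3)(0.565)² = 3.614 kg·m².
The required torque is τ = Iα = (3.614)(17.70) = 63.96 N·m.
A tangential force at the equator gives τ = FR, so F = τ/R = 63.96/0.565 = 113.2 N.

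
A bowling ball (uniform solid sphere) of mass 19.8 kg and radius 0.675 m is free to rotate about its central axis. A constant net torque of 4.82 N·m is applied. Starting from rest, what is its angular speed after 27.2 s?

I = (2/5)MR² = (2/5)(19.8)(0.675)² = 3.609 kg·m².
α = τ/I = 4.82/3.609 = 1.336 rad/s².
ω = ω₀ + αt = 0 + (1.336)(27.2) = 36.33 rad/s.

ω ≈ 36.3 rad/s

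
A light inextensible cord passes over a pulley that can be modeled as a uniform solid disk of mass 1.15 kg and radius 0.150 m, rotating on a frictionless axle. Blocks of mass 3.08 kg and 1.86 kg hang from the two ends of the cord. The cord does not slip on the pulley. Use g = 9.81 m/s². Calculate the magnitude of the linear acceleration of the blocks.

I = ½MR² = (1/2)(1.15)(0.150)² = 0.01294 kg·m².
Heavier block: m₁g − T₁ = m₁a. Lighter block: T₂ − m₂g = m₂a.
Pulley: (T₁ − T₂)R = Iα = I(a/R), so T₁ − T₂ = (I/R²)a = (1/2)M_p a = 0.5750·a.
Adding the three: (m₁ − m₂)g = (m₁ + m₂ + 0.5750)a, so a = (3.08 − 1.86)(9.81)/(3.08 + 1.86 + 0.5750) = 2.170 m/s².

a ≈ 2.17 m/s²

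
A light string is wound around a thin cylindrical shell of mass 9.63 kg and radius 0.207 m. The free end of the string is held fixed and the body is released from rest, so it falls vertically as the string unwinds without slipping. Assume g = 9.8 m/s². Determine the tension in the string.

T ≈ 47.2 N

Translation: Mg − T = Ma. Rotation about the center: TR = Iα with I = MR².
With a = αR: T = (I/R²)a = M a, so Mg = (1 + 1.000)Ma.
a = g/(1 + 1.000) = 9.8/2.000 = 4.900 m/s².
T = 1.000·M·a = (1.000)(9.63)(4.900) = 47.19 N.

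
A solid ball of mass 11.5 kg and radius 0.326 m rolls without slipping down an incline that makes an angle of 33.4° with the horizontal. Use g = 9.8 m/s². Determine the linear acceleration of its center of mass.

Translation along the incline: Mg sinθ − f = Ma.
Rotation about the center: fR = Iα with I = (2/5)MR². No-slip gives a = αR, so f = (I/R²)a = (2/5)M a.
Substituting: Mg sinθ = (1 + 0.4000)Ma, so a = g sinθ/(1 + 0.4000) = (9.8) sin 33.4° / 1.400 = 3.853 m/s².

a ≈ 3.85 m/s²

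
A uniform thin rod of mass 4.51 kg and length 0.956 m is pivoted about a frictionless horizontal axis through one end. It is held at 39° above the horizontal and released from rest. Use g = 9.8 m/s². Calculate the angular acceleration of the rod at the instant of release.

About the pivot, I = (1/3)ML² = (1/3)(4.51)(0.956)² = 1.374 kg·m².
The weight acts at the center, a distance L/2 = 0.4780 m from the pivot; τ = Mg(L/2) cos 39° = 16.42 N·m.
α = τ/I = 16.42/1.374 = 11.95 rad/s².
(Equivalently α = (3g/(2L)) cos 39° = 11.95 rad/s².)

α ≈ 11.9 rad/s²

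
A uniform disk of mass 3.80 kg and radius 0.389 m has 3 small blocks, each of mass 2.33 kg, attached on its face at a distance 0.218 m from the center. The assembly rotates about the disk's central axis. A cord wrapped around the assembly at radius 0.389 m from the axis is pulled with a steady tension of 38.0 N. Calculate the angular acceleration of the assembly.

α ≈ 23.9 rad/s²

I_disk = ½MR² = ½(3.80)(0.389)² = 0.2875 kg·m².
I_blocks = 3·m·r² = 3(2.33)(0.218)² = 0.3322 kg·m².
Total I = 0.6197 kg·m².
τ = F r = (38.0)(0.389) = 14.78 N·m.
α = τ/I = 14.78/0.6197 = 23.85 rad/s².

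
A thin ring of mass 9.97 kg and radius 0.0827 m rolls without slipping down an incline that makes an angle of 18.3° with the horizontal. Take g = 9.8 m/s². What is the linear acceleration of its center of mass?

a ≈ 1.54 m/s²

Translation along the incline: Mg sinθ − f = Ma.
Rotation about the center: fR = Iα with I = MR². No-slip gives a = αR, so f = (I/R²)a = M a.
Substituting: Mg sinθ = (1 + 1.000)Ma, so a = g sinθ/(1 + 1.000) = (9.8) sin 18.3° / 2.000 = 1.539 m/s².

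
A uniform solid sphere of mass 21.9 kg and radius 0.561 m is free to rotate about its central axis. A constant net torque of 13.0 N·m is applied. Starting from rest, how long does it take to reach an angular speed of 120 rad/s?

I = (2/5)MR² = (2/5)(21.9)(0.561)² = 2.757 kg·m².
α = τ/I = 13.0/2.757 = 4.715 rad/s².
ω = αt ⇒ t = ω/α = 120/4.715 = 25.45 s.

t ≈ 25.4 s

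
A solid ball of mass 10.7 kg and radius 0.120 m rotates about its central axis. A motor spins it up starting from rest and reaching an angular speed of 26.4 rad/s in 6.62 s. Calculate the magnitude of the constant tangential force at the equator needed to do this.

I = (2/5)MR² = (2/5)(10.7)(0.120)² = 0.06163 kg·m².
α = Δω/Δt = (26.4 − 0)/6.62 = 3.988 rad/s².
The required torque is τ = Iα = (0.06163)(3.988) = 0.2458 N·m.
A tangential force at the equator gives τ = FR, so F = τ/R = 0.2458/0.120 = 2.048 N.

F ≈ 2.05 N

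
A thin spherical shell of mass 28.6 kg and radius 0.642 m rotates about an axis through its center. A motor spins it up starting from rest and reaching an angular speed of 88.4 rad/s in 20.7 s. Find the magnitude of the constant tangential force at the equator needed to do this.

F ≈ 52.3 N

I = (2/3)MR² = (2/3)(28.6)(0.642)² = 7.859 kg·m².
α = Δω/Δt = (88.4 − 0)/20.7 = 4.271 rad/s².
The required torque is τ = Iα = (7.859)(4.271) = 33.56 N·m.
A tangential force at the equator gives τ = FR, so F = τ/R = 33.56/0.642 = 52.27 N.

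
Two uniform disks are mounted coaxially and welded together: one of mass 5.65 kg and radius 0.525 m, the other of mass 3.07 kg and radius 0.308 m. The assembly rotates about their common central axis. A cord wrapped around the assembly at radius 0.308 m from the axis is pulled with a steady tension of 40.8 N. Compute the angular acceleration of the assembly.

α ≈ 13.6 rad/s²

I = ½M₁R₁² + ½M₂R₂² = ½(5.65)(0.525)² + ½(3.07)(0.308)² = 0.9243 kg·m².
τ = F r = (40.8)(0.308) = 12.57 N·m.
α = τ/I = 12.57/0.9243 = 13.60 rad/s².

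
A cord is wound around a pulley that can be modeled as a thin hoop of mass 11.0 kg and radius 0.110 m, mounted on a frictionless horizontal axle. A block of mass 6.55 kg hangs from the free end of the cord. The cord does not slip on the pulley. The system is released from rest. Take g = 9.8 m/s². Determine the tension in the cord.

T ≈ 40.2 N

I = MR² = (11.0)(0.110)² = 0.1331 kg·m².
Block: mg − T = ma. Pulley: TR = Iα. No-slip: a = αR, so T = (I/R²)a = 11.00·a.
Then mg = (m + 11.00)a, so a = (6.55)(9.8)/(6.55 + 11.00) = 3.658 m/s².
T = 11.00·a = 40.23 N.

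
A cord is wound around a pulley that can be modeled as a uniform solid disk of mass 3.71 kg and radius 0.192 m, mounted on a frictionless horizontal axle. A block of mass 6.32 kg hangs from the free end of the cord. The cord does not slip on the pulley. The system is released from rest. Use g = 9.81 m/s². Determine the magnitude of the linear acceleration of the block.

a ≈ 7.58 m/s²

I = ½MR² = (1/2)(3.71)(0.192)² = 0.06838 kg·m².
Block: mg − T = ma. Pulley: TR = Iα. No-slip: a = αR, so T = (I/R²)a = 1.855·a.
Then mg = (m + 1.855)a, so a = (6.32)(9.81)/(6.32 + 1.855) = 7.584 m/s².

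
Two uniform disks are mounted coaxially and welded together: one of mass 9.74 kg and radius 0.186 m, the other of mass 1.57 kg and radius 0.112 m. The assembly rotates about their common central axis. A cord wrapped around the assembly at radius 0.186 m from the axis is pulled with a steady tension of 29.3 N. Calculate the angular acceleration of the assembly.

α ≈ 30.6 rad/s²

I = ½M₁R₁² + ½M₂R₂² = ½(9.74)(0.186)² + ½(1.57)(0.112)² = 0.1783 kg·m².
τ = F r = (29.3)(0.186) = 5.450 N·m.
α = τ/I = 5.450/0.1783 = 30.56 rad/s².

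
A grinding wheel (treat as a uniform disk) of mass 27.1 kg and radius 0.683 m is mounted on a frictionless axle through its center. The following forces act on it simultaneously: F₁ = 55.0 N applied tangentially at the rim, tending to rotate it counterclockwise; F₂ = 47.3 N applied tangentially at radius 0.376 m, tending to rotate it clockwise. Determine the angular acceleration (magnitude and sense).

α ≈ 3.13 rad/s², counterclockwise

I = ½MR² = (1/2)(27.1)(0.683)² = 6.321 kg·m².
Taking counterclockwise as positive: τ₁ = +(55.0)(0.683) = +37.57 N·m; τ₂ = −(47.3)(0.376) = −17.78 N·m.
Net torque τ = 19.78 N·m.
α = τ/I = 19.78/6.321 = 3.129 rad/s².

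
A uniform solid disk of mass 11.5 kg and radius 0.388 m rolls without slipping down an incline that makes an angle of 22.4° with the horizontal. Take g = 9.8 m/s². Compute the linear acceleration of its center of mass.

a ≈ 2.49 m/s²

Translation along the incline: Mg sinθ − f = Ma.
Rotation about the center: fR = Iα with I = ½MR². No-slip gives a = αR, so f = (I/R²)a = (1/2)M a.
Substituting: Mg sinθ = (1 + 0.5000)Ma, so a = g sinθ/(1 + 0.5000) = (9.8) sin 22.4° / 1.500 = 2.490 m/s².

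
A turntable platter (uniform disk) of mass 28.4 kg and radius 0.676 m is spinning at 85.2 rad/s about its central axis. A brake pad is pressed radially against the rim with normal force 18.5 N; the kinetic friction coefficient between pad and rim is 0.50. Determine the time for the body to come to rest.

I = ½MR² = (1/2)(28.4)(0.676)² = 6.489 kg·m².
Friction force f = μN = (0.50)(18.5) = 9.250 N at the rim; torque magnitude τ = fR = 6.253 N·m, opposing ω.
|α| = τ/I = 6.253/6.489 = 0.9636 rad/s² (deceleration).
0 = ω₀ − |α|t ⇒ t = ω₀/|α| = 85.2/0.9636 = 88.42 s.

t ≈ 88.4 s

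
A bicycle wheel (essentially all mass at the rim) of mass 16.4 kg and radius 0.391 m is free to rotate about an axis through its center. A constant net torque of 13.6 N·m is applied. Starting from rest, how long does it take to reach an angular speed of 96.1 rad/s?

t ≈ 17.7 s

I = MR² = (16.4)(0.391)² = 2.507 kg·m².
α = τ/I = 13.6/2.507 = 5.424 rad/s².
ω = αt ⇒ t = ω/α = 96.1/5.424 = 17.72 s.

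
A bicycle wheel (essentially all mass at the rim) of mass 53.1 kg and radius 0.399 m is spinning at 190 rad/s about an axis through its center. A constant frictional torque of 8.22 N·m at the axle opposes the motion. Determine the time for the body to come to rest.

t ≈ 195 s

I = MR² = (53.1)(0.399)² = 8.454 kg·m².
The net torque has magnitude 8.22 N·m, opposing ω.
|α| = τ/I = 8.220/8.454 = 0.9724 rad/s² (deceleration).
0 = ω₀ − |α|t ⇒ t = ω₀/|α| = 190/0.9724 = 195.4 s.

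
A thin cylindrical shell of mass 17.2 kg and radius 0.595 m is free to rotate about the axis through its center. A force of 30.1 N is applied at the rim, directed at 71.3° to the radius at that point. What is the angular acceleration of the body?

α ≈ 2.79 rad/s²

I = MR² = (17.2)(0.595)² = 6.089 kg·m².
Only the tangential component produces torque: τ = F R sinθ = (30.1)(0.595) sin 71.3° = 16.96 N·m.
Newton's second law for rotation, τ = Iα, gives α = τ/I = 16.96/6.089 = 2.786 rad/s².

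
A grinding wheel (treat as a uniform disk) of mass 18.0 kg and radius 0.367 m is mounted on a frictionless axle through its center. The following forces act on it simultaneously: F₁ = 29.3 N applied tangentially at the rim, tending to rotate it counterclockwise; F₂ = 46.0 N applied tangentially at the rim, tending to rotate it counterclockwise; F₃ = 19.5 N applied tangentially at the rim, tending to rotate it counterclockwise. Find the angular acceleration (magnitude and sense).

I = ½MR² = (1/2)(18.0)(0.367)² = 1.212 kg·m².
Taking counterclockwise as positive: τ₁ = +(29.3)(0.367) = +10.75 N·m; τ₂ = +(46.0)(0.367) = +16.88 N·m; τ₃ = +(19.5)(0.367) = +7.156 N·m.
Net torque τ = 34.79 N·m.
α = τ/I = 34.79/1.212 = 28.70 rad/s².

α ≈ 28.7 rad/s², counterclockwise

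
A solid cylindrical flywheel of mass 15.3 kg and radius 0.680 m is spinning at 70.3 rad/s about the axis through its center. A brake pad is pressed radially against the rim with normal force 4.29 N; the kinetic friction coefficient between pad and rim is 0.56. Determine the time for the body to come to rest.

t ≈ 152 s

I = ½MR² = (1/2)(15.3)(0.680)² = 3.537 kg·m².
Friction force f = μN = (0.56)(4.29) = 2.402 N at the rim; torque magnitude τ = fR = 1.634 N·m, opposing ω.
|α| = τ/I = 1.634/3.537 = 0.4618 rad/s² (deceleration).
0 = ω₀ − |α|t ⇒ t = ω₀/|α| = 70.3/0.4618 = 152.2 s.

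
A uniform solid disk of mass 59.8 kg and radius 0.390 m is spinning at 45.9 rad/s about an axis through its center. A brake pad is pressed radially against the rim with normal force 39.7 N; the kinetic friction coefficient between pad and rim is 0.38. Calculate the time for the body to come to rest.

I = ½MR² = (1/2)(59.8)(0.390)² = 4.548 kg·m².
Friction force f = μN = (0.38)(39.7) = 15.09 N at the rim; torque magnitude τ = fR = 5.884 N·m, opposing ω.
|α| = τ/I = 5.884/4.548 = 1.294 rad/s² (deceleration).
0 = ω₀ − |α|t ⇒ t = ω₀/|α| = 45.9/1.294 = 35.48 s.

t ≈ 35.5 s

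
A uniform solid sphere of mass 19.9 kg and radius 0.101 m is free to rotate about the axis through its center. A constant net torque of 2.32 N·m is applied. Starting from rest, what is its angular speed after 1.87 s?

ω ≈ 53.4 rad/s

I = (2/5)MR² = (2/5)(19.9)(0.101)² = 0.08120 kg·m².
α = τ/I = 2.32/0.08120 = 28.57 rad/s².
ω = ω₀ + αt = 0 + (28.57)(1.87) = 53.43 rad/s.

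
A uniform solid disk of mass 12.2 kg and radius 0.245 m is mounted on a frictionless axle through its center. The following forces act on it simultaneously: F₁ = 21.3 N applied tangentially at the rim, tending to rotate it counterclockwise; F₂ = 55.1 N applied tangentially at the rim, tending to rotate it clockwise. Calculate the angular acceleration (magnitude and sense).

α ≈ 22.6 rad/s², clockwise

I = ½MR² = (1/2)(12.2)(0.245)² = 0.3662 kg·m².
Taking counterclockwise as positive: τ₁ = +(21.3)(0.245) = +5.218 N·m; τ₂ = −(55.1)(0.245) = −13.50 N·m.
Net torque τ = -8.281 N·m.
α = τ/I = -8.281/0.3662 = -22.62 rad/s².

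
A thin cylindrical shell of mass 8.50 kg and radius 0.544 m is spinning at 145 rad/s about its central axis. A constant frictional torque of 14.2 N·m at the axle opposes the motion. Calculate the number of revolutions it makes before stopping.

≈ 296 revolutions

I = MR² = (8.50)(0.544)² = 2.515 kg·m².
The net torque has magnitude 14.2 N·m, opposing ω.
|α| = τ/I = 14.20/2.515 = 5.645 rad/s² (deceleration).
ω² = ω₀² − 2|α|θ with ω = 0 ⇒ θ = ω₀²/(2|α|) = 1862 rad = 296.4 rev.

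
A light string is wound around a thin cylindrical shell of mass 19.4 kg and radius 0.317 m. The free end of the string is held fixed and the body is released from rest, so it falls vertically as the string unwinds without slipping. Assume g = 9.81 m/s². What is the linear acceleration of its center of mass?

Translation: Mg − T = Ma. Rotation about the center: TR = Iα with I = MR².
With a = αR: T = (I/R²)a = M a, so Mg = (1 + 1.000)Ma.
a = g/(1 + 1.000) = 9.81/2.000 = 4.905 m/s².

a ≈ 4.91 m/s²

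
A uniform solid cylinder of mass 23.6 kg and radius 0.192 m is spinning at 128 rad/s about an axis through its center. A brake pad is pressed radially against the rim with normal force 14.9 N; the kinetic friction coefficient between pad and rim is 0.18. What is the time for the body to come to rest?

I = ½MR² = (1/2)(23.6)(0.192)² = 0.4350 kg·m².
Friction force f = μN = (0.18)(14.9) = 2.682 N at the rim; torque magnitude τ = fR = 0.5149 N·m, opposing ω.
|α| = τ/I = 0.5149/0.4350 = 1.184 rad/s² (deceleration).
0 = ω₀ − |α|t ⇒ t = ω₀/|α| = 128/1.184 = 108.1 s.

t ≈ 108 s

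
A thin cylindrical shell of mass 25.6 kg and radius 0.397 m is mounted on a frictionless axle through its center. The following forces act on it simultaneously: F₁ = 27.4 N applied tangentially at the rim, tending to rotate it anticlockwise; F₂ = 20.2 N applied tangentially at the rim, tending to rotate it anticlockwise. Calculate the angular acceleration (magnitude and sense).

α ≈ 4.68 rad/s², anticlockwise

I = MR² = (25.6)(0.397)² = 4.035 kg·m².
Taking anticlockwise as positive: τ₁ = +(27.4)(0.397) = +10.88 N·m; τ₂ = +(20.2)(0.397) = +8.019 N·m.
Net torque τ = 18.90 N·m.
α = τ/I = 18.90/4.035 = 4.684 rad/s².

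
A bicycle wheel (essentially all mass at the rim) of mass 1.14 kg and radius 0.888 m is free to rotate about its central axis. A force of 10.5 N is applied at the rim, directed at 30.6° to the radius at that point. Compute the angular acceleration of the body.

I = MR² = (1.14)(0.888)² = 0.8989 kg·m².
Only the tangential component produces torque: τ = F R sinθ = (10.5)(0.888) sin 30.6° = 4.746 N·m.
From τ = Iα: α = 4.746/0.8989 = 5.280 rad/s².

α ≈ 5.28 rad/s²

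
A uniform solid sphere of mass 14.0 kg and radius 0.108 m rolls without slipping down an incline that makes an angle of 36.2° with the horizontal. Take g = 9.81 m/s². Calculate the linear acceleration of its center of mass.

a ≈ 4.14 m/s²

Translation along the incline: Mg sinθ − f = Ma.
Rotation about the center: fR = Iα with I = (2/5)MR². No-slip gives a = αR, so f = (I/R²)a = (2/5)M a.
Substituting: Mg sinθ = (1 + 0.4000)Ma, so a = g sinθ/(1 + 0.4000) = (9.81) sin 36.2° / 1.400 = 4.138 m/s².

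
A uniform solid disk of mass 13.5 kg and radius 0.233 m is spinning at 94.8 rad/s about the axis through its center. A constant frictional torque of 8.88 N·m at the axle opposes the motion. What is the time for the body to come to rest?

t ≈ 3.91 s

I = ½MR² = (1/2)(13.5)(0.233)² = 0.3665 kg·m².
The net torque has magnitude 8.88 N·m, opposing ω.
|α| = τ/I = 8.880/0.3665 = 24.23 rad/s² (deceleration).
0 = ω₀ − |α|t ⇒ t = ω₀/|α| = 94.8/24.23 = 3.912 s.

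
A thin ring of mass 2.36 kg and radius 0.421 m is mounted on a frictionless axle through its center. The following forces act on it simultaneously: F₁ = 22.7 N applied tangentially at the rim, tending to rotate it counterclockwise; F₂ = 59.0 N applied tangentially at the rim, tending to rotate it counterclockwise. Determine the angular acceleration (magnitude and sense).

α ≈ 82.2 rad/s², counterclockwise

I = MR² = (2.36)(0.421)² = 0.4183 kg·m².
Taking counterclockwise as positive: τ₁ = +(22.7)(0.421) = +9.557 N·m; τ₂ = +(59.0)(0.421) = +24.84 N·m.
Net torque τ = 34.40 N·m.
α = τ/I = 34.40/0.4183 = 82.23 rad/s².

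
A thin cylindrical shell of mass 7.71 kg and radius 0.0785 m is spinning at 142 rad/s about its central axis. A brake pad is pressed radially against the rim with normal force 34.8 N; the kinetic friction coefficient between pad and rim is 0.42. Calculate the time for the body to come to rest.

t ≈ 5.88 s

I = MR² = (7.71)(0.0785)² = 0.04751 kg·m².
Friction force f = μN = (0.42)(34.8) = 14.62 N at the rim; torque magnitude τ = fR = 1.147 N·m, opposing ω.
|α| = τ/I = 1.147/0.04751 = 24.15 rad/s² (deceleration).
0 = ω₀ − |α|t ⇒ t = ω₀/|α| = 142/24.15 = 5.880 s.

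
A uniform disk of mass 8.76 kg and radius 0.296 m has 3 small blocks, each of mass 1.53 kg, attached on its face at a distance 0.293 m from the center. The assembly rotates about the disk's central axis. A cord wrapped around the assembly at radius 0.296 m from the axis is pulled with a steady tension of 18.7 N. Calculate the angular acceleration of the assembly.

α ≈ 7.12 rad/s²

I_disk = ½MR² = ½(8.76)(0.296)² = 0.3838 kg·m².
I_blocks = 3·m·r² = 3(1.53)(0.293)² = 0.3940 kg·m².
Total I = 0.7778 kg·m².
τ = F r = (18.7)(0.296) = 5.535 N·m.
α = τ/I = 5.535/0.7778 = 7.116 rad/s².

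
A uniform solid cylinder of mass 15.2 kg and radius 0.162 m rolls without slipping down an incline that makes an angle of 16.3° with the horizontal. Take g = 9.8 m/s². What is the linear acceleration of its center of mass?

a ≈ 1.83 m/s²

Translation along the incline: Mg sinθ − f = Ma.
Rotation about the center: fR = Iα with I = ½MR². No-slip gives a = αR, so f = (I/R²)a = (1/2)M a.
Substituting: Mg sinθ = (1 + 0.5000)Ma, so a = g sinθ/(1 + 0.5000) = (9.8) sin 16.3° / 1.500 = 1.834 m/s².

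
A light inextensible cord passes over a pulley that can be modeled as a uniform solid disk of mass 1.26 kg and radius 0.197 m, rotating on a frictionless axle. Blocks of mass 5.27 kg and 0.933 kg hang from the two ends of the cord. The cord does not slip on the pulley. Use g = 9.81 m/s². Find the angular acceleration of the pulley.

α ≈ 31.6 rad/s²

I = ½MR² = (1/2)(1.26)(0.197)² = 0.02445 kg·m².
Heavier block: m₁g − T₁ = m₁a. Lighter block: T₂ − m₂g = m₂a.
Pulley: (T₁ − T₂)R = Iα = I(a/R), so T₁ − T₂ = (I/R²)a = (1/2)M_p a = 0.6300·a.
Adding the three: (m₁ − m₂)g = (m₁ + m₂ + 0.6300)a, so a = (5.27 − 0.933)(9.81)/(5.27 + 0.933 + 0.6300) = 6.227 m/s².
α = a/R = 6.227/0.197 = 31.61 rad/s².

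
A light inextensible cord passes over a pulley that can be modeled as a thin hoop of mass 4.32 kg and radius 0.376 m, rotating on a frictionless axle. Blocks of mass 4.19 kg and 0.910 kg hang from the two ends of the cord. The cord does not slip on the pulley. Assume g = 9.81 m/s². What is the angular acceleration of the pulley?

I = MR² = (4.32)(0.376)² = 0.6107 kg·m².
Heavier block: m₁g − T₁ = m₁a. Lighter block: T₂ − m₂g = m₂a.
Pulley: (T₁ − T₂)R = Iα = I(a/R), so T₁ − T₂ = (I/R²)a = 1·M_p a = 4.320·a.
Adding the three: (m₁ − m₂)g = (m₁ + m₂ + 4.320)a, so a = (4.19 − 0.910)(9.81)/(4.19 + 0.910 + 4.320) = 3.416 m/s².
α = a/R = 3.416/0.376 = 9.085 rad/s².

α ≈ 9.08 rad/s²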